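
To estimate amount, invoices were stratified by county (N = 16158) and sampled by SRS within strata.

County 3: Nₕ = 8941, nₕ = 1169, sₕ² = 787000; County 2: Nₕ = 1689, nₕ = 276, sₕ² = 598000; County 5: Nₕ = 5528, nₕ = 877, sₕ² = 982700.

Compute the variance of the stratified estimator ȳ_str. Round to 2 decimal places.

Var(ȳ_str) = Σₕ Wₕ²(1 − fₕ)sₕ²/nₕ with Wₕ = Nₕ/N, N = 16158.
County 3: Wₕ = 0.55334819; term = 0.55334819²·(1 − 0.13074600)·787000/1169 = 179.18593.
County 2: Wₕ = 0.10453026; term = 0.10453026²·(1 − 0.16341030)·598000/276 = 19.805632.
County 5: Wₕ = 0.34212155; term = 0.34212155²·(1 − 0.15864689)·982700/877 = 110.347.
Sum = 309.33856.

309.34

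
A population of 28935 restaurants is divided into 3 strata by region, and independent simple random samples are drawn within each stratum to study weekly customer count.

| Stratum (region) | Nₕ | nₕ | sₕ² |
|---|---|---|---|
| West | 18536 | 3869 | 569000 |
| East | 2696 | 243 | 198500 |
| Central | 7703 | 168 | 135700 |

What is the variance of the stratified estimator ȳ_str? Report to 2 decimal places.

Var(ȳ_str) = Σₕ Wₕ²(1 − fₕ)sₕ²/nₕ with Wₕ = Nₕ/N, N = 28935.
West: Wₕ = 0.64060826; term = 0.64060826²·(1 − 0.20872896)·569000/3869 = 47.755553.
East: Wₕ = 0.09317436; term = 0.09317436²·(1 − 0.09013353)·198500/243 = 6.4524508.
Central: Wₕ = 0.26621738; term = 0.26621738²·(1 − 0.02180968)·135700/168 = 55.997256.
Sum = 110.20526.

110.21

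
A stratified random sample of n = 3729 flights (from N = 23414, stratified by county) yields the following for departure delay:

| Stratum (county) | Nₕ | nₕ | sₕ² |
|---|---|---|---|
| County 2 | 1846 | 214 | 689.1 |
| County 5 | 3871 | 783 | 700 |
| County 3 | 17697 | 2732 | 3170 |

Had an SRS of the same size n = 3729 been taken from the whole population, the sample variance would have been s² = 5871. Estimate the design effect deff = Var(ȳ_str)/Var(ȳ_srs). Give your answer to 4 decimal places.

Var(ȳ_str) = Σ Wₕ²(1−fₕ)sₕ²/nₕ with Wₕ = Nₕ/23414:
  County 2: (1846/23414)²·(1−214/1846)·689.1/214 = 0.017695755
  County 5: (3871/23414)²·(1−783/3871)·700/783 = 0.019493307
  County 3: (17697/23414)²·(1−2732/17697)·3170/2732 = 0.56053626
  → Var(ȳ_str) = 0.59772532.
Var(ȳ_srs) = (1 − 3729/23414)·5871/3729 = 1.3236693.
deff = 0.59772532 / 1.3236693 = 0.4516.

0.4516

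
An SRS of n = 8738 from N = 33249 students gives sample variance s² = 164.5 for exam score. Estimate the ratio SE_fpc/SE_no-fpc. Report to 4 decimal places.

f = n/N = 8738/33249 = 0.26280490.
SE_no-fpc = √(s²/n) = 0.13720721; SE_fpc = √((1−f)s²/n) = 0.1178062.
Ratio = √(1−f) = 0.85860067.

0.8586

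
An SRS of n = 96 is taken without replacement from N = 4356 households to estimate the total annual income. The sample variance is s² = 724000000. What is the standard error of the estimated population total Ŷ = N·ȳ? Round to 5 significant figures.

1.1830 × 10^7

Var(Ŷ) = N²·Var(ȳ) = N²·(1 − n/N)·s²/n.
f = 96/4356 = 0.02203857; Var(ȳ) = 0.97796143·724000000/96 = 7.3754591 × 10^6.
Var(Ŷ) = 4356² · (7.3754591 × 10^6) = 1.3994739 × 10^14.
SE(Ŷ) = √(1.3994739 × 10^14) = 1.1830 × 10^7.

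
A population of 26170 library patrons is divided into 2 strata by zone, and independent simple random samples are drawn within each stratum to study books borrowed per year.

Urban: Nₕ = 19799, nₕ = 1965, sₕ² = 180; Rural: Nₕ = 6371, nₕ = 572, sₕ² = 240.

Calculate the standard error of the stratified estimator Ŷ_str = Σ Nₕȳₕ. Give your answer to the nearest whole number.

Var(Ŷ_str) = Σₕ Nₕ²(1 − fₕ)sₕ²/nₕ.
Urban: 19799²·(1 − 1965/19799)·180/1965 = 3.2344614 × 10^7.
Rural: 6371²·(1 − 572/6371)·240/572 = 1.5501579 × 10^7.
Sum = 4.7846193 × 10^7.
SE = √(4.7846193 × 10^7) = 6917.

6917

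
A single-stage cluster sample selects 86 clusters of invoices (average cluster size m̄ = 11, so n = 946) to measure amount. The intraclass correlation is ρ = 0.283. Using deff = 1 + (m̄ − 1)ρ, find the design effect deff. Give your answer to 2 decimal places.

3.83

deff = 1 + (11 − 1)·0.283 = 1 + 2.83 = 3.83.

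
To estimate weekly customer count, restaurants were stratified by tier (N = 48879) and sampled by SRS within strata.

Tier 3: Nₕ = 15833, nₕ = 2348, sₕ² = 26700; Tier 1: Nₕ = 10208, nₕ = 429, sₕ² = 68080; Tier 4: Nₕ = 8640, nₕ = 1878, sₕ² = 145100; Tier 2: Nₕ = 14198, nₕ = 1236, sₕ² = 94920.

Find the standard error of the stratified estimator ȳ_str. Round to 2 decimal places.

3.93

Var(ȳ_str) = Σₕ Wₕ²(1 − fₕ)sₕ²/nₕ with Wₕ = Nₕ/N, N = 48879.
Tier 3: Wₕ = 0.32392234; term = 0.32392234²·(1 − 0.14829786)·26700/2348 = 1.0162082.
Tier 1: Wₕ = 0.20884224; term = 0.20884224²·(1 − 0.04202586)·68080/429 = 6.6305986.
Tier 4: Wₕ = 0.17676303; term = 0.17676303²·(1 − 0.21736111)·145100/1878 = 1.8893661.
Tier 2: Wₕ = 0.29047239; term = 0.29047239²·(1 − 0.08705451)·94920/1236 = 5.9155322.
Sum = 15.451705.
SE = √(15.451705) = 3.93.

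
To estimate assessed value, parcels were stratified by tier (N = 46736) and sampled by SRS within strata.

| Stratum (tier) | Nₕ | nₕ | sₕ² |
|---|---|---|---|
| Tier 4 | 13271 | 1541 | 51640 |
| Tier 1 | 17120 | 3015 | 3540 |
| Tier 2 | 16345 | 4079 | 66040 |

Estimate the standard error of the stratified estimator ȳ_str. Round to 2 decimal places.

Var(ȳ_str) = Σₕ Wₕ²(1 − fₕ)sₕ²/nₕ with Wₕ = Nₕ/N, N = 46736.
Tier 4: Wₕ = 0.28395669; term = 0.28395669²·(1 − 0.11611785)·51640/1541 = 2.3882631.
Tier 1: Wₕ = 0.36631291; term = 0.36631291²·(1 − 0.17610981)·3540/3015 = 0.12980449.
Tier 2: Wₕ = 0.34973040; term = 0.34973040²·(1 − 0.24955644)·66040/4079 = 1.4860662.
Sum = 4.0041338.
SE = √(4.0041338) = 2.00.

2.00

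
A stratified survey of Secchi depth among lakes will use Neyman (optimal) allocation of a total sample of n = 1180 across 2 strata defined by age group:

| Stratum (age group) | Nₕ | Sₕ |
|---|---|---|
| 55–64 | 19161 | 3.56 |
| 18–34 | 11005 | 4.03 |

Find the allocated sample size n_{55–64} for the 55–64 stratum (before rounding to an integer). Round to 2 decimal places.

Neyman allocation: nₕ = n·NₕSₕ / Σⱼ NⱼSⱼ.
Σ NⱼSⱼ = 19161·3.56 + 11005·4.03 = 112563.31.
n_{55–64} = 1180·19161·3.56 / 112563.31 = 715.08.

715.08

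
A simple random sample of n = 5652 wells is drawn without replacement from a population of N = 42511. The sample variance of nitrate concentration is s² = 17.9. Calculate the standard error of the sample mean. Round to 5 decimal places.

Under SRS without replacement, Var(ȳ) = (1 − f)·s²/n with f = n/N = 5652/42511 = 0.13295382.
Var(ȳ) = (1 − 0.13295382)·17.9/5652 = 0.86704618·0.0031670205 = 0.002745953.
SE(ȳ) = √(0.002745953) = 0.05240.

0.05240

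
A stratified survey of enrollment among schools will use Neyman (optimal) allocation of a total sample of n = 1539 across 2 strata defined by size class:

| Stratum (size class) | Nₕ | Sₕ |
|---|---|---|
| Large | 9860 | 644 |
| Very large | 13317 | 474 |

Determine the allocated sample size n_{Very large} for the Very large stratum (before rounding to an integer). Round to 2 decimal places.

767.22

Neyman allocation: nₕ = n·NₕSₕ / Σⱼ NⱼSⱼ.
Σ NⱼSⱼ = 9860·644 + 13317·474 = 1.2662098 × 10^7.
n_{Very large} = 1539·13317·474 / (1.2662098 × 10^7) = 767.22.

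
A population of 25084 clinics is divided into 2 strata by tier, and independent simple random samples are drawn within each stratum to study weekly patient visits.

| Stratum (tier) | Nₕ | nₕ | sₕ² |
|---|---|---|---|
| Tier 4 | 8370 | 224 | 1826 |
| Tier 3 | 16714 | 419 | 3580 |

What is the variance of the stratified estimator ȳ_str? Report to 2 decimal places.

Var(ȳ_str) = Σₕ Wₕ²(1 − fₕ)sₕ²/nₕ with Wₕ = Nₕ/N, N = 25084.
Tier 4: Wₕ = 0.33367884; term = 0.33367884²·(1 − 0.02676225)·1826/224 = 0.88334231.
Tier 3: Wₕ = 0.66632116; term = 0.66632116²·(1 − 0.02506880)·3580/419 = 3.6983685.
Sum = 4.5817108.

4.58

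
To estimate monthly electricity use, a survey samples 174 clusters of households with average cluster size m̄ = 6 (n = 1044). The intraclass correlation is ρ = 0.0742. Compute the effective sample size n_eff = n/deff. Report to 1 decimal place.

761.5

deff = 1 + (6 − 1)·0.0742 = 1 + 0.371 = 1.371.
n_eff = 1044 / 1.371 = 761.5.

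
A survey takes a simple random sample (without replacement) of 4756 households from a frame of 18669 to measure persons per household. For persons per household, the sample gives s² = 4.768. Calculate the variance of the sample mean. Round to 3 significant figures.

Under SRS without replacement, Var(ȳ) = (1 − f)·s²/n with f = n/N = 4756/18669 = 0.25475387.
Var(ȳ) = (1 − 0.25475387)·4.768/4756 = 0.74524613·0.0010025231 = 7.4712648 × 10^-4.

7.47 × 10^-4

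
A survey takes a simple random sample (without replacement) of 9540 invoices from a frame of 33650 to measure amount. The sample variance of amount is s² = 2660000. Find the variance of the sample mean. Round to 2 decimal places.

Under SRS without replacement, Var(ȳ) = (1 − f)·s²/n with f = n/N = 9540/33650 = 0.28350669.
Var(ȳ) = (1 − 0.28350669)·2660000/9540 = 0.71649331·278.826 = 199.77696.

199.78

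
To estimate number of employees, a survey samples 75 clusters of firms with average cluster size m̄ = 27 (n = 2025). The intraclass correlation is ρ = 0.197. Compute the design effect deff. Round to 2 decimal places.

6.12

deff = 1 + (27 − 1)·0.197 = 1 + 5.122 = 6.122.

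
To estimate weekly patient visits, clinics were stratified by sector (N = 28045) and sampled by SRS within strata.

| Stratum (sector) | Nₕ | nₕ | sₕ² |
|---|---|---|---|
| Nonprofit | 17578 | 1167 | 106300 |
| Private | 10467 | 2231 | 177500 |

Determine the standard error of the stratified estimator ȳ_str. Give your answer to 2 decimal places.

Var(ȳ_str) = Σₕ Wₕ²(1 − fₕ)sₕ²/nₕ with Wₕ = Nₕ/N, N = 28045.
Nonprofit: Wₕ = 0.62677839; term = 0.62677839²·(1 − 0.06638981)·106300/1167 = 33.408427.
Private: Wₕ = 0.37322161; term = 0.37322161²·(1 − 0.21314608)·177500/2231 = 8.7202003.
Sum = 42.128627.
SE = √(42.128627) = 6.49.

6.49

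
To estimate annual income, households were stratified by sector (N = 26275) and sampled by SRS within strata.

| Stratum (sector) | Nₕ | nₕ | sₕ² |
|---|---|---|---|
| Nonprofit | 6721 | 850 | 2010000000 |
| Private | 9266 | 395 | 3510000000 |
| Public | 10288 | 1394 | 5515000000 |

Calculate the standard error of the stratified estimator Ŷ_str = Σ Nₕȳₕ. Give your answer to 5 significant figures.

Var(Ŷ_str) = Σₕ Nₕ²(1 − fₕ)sₕ²/nₕ.
Nonprofit: 6721²·(1 − 850/6721)·2010000000/850 = 9.3308908 × 10^13.
Private: 9266²·(1 − 395/9266)·3510000000/395 = 7.3042377 × 10^14.
Public: 10288²·(1 − 1394/10288)·5515000000/1394 = 3.6200188 × 10^14.
Sum = 1.1857346 × 10^15.
SE = √(1.1857346 × 10^15) = 3.4434 × 10^7.

3.4434 × 10^7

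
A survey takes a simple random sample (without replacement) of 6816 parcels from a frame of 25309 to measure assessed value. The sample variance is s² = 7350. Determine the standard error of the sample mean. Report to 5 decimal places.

Under SRS without replacement, Var(ȳ) = (1 − f)·s²/n with f = n/N = 6816/25309 = 0.26931131.
Var(ȳ) = (1 − 0.26931131)·7350/6816 = 0.73068869·1.0783451 = 0.78793454.
SE(ȳ) = √(0.78793454) = 0.88766.

0.88766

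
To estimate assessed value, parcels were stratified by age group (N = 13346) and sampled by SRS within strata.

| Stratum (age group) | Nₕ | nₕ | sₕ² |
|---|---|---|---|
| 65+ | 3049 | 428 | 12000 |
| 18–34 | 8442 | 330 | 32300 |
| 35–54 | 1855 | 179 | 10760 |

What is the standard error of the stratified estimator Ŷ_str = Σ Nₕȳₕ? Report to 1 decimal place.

Var(Ŷ_str) = Σₕ Nₕ²(1 − fₕ)sₕ²/nₕ.
65+: 3049²·(1 − 428/3049)·12000/428 = 2.2405876 × 10^8.
18–34: 8442²·(1 − 330/8442)·32300/330 = 6.7028866 × 10^9.
35–54: 1855²·(1 − 179/1855)·10760/179 = 1.8688617 × 10^8.
Sum = 7.1138315 × 10^9.
SE = √(7.1138315 × 10^9) = 84343.5.

84343.5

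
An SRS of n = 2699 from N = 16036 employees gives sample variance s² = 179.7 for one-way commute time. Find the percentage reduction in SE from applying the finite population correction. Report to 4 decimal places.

f = n/N = 2699/16036 = 0.16830881.
SE_no-fpc = √(s²/n) = 0.25803142; SE_fpc = √((1−f)s²/n) = 0.23531719.
Ratio = √(1−f) = 0.91197105. Reduction = 100·(1 − 0.91197105) = 8.8029%.

8.8029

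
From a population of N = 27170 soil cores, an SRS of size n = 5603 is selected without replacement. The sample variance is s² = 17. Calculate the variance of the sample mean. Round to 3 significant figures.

Under SRS without replacement, Var(ȳ) = (1 − f)·s²/n with f = n/N = 5603/27170 = 0.20622010.
Var(ȳ) = (1 − 0.20622010)·17/5603 = 0.79377990·0.0030340889 = 0.0024083988.

0.00241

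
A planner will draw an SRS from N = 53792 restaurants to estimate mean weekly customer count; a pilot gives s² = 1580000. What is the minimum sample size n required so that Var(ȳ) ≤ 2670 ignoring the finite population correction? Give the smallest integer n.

592

Without fpc, n₀ = s²/D = 1580000/2670 = 591.7603.
Rounding up, n = 592.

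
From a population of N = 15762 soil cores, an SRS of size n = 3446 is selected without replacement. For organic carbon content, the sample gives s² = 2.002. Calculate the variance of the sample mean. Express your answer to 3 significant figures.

4.54 × 10^-4

Under SRS without replacement, Var(ȳ) = (1 − f)·s²/n with f = n/N = 3446/15762 = 0.21862708.
Var(ȳ) = (1 − 0.21862708)·2.002/3446 = 0.78137292·5.8096344 × 10^-4 = 4.539491 × 10^-4.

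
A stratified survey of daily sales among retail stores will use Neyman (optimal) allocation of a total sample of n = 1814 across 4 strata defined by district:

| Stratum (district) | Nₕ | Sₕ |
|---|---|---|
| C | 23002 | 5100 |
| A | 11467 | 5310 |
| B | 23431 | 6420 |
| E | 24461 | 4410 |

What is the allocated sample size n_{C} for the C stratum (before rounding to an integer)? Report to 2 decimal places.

Neyman allocation: nₕ = n·NₕSₕ / Σⱼ NⱼSⱼ.
Σ NⱼSⱼ = 23002·5100 + 11467·5310 + 23431·6420 + 24461·4410 = 4.365 × 10^8.
n_{C} = 1814·23002·5100 / (4.365 × 10^8) = 487.52.

487.52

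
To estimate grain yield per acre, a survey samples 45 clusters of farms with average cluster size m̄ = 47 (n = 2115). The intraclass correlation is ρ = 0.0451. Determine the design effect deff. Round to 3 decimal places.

3.075

deff = 1 + (47 − 1)·0.0451 = 1 + 2.0746 = 3.0746.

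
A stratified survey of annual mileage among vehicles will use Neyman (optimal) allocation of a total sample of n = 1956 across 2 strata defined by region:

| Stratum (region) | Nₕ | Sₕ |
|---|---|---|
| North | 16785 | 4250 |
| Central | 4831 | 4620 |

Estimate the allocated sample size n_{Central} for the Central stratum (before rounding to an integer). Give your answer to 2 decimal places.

Neyman allocation: nₕ = n·NₕSₕ / Σⱼ NⱼSⱼ.
Σ NⱼSⱼ = 16785·4250 + 4831·4620 = 9.365547 × 10^7.
n_{Central} = 1956·4831·4620 / (9.365547 × 10^7) = 466.14.

466.14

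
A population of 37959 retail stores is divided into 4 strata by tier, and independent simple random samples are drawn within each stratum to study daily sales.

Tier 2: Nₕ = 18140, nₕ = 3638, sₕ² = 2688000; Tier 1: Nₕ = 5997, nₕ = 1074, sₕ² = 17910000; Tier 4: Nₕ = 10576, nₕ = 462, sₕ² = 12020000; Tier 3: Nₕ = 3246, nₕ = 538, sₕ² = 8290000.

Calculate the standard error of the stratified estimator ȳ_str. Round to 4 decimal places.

Var(ȳ_str) = Σₕ Wₕ²(1 − fₕ)sₕ²/nₕ with Wₕ = Nₕ/N, N = 37959.
Tier 2: Wₕ = 0.47788403; term = 0.47788403²·(1 − 0.20055127)·2688000/3638 = 134.89698.
Tier 1: Wₕ = 0.15798625; term = 0.15798625²·(1 − 0.17908954)·17910000/1074 = 341.6848.
Tier 4: Wₕ = 0.27861640; term = 0.27861640²·(1 − 0.04368381)·12020000/462 = 1931.4228.
Tier 3: Wₕ = 0.08551332; term = 0.08551332²·(1 − 0.16574245)·8290000/538 = 94.002608.
Sum = 2502.0072.
SE = √(2502.0072) = 50.0201.

50.0201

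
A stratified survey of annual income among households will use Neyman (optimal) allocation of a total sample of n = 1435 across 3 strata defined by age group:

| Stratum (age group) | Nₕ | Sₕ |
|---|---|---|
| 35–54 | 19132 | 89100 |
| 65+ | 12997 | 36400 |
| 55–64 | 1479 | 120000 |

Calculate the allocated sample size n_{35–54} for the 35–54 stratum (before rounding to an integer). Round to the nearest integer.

Neyman allocation: nₕ = n·NₕSₕ / Σⱼ NⱼSⱼ.
Σ NⱼSⱼ = 19132·89100 + 12997·36400 + 1479·120000 = 2.355232 × 10^9.
n_{35–54} = 1435·19132·89100 / (2.355232 × 10^9) = 1039.

1039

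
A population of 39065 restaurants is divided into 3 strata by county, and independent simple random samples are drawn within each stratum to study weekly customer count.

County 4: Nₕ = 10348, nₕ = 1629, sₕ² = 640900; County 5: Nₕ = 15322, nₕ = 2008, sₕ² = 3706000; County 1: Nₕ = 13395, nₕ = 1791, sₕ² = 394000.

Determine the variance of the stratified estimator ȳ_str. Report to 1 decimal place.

Var(ȳ_str) = Σₕ Wₕ²(1 − fₕ)sₕ²/nₕ with Wₕ = Nₕ/N, N = 39065.
County 4: Wₕ = 0.26489185; term = 0.26489185²·(1 − 0.15742172)·640900/1629 = 23.26037.
County 5: Wₕ = 0.39221810; term = 0.39221810²·(1 − 0.13105339)·3706000/2008 = 246.71188.
County 1: Wₕ = 0.34289006; term = 0.34289006²·(1 − 0.13370661)·394000/1791 = 22.406572.
Sum = 292.37882.

292.4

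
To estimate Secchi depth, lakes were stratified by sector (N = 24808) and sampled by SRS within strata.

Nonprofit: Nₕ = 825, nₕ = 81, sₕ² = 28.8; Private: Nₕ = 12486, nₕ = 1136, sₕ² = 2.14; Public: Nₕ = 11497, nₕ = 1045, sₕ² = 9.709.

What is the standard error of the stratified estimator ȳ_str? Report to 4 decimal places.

Var(ȳ_str) = Σₕ Wₕ²(1 − fₕ)sₕ²/nₕ with Wₕ = Nₕ/N, N = 24808.
Nonprofit: Wₕ = 0.03325540; term = 0.03325540²·(1 − 0.09818182)·28.8/81 = 3.5460989 × 10^-4.
Private: Wₕ = 0.50330539; term = 0.50330539²·(1 − 0.09098190)·2.14/1136 = 4.337816 × 10^-4.
Public: Wₕ = 0.46343921; term = 0.46343921²·(1 − 0.09089328)·9.709/1045 = 0.0018140892.
Sum = 0.0026024807.
SE = √(0.0026024807) = 0.0510.

0.0510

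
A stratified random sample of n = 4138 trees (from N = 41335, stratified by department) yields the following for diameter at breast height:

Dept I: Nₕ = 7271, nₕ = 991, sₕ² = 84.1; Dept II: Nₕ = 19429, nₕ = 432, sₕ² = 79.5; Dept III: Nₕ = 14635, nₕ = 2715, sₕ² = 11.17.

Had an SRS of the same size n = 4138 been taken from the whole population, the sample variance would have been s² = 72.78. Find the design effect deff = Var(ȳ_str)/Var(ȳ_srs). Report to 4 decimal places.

2.6816

Var(ȳ_str) = Σ Wₕ²(1−fₕ)sₕ²/nₕ with Wₕ = Nₕ/41335:
  Dept I: (7271/41335)²·(1−991/7271)·84.1/991 = 0.0022679854
  Dept II: (19429/41335)²·(1−432/19429)·79.5/432 = 0.039754195
  Dept III: (14635/41335)²·(1−2715/14635)·11.17/2715 = 4.2006494 × 10^-4
  → Var(ȳ_str) = 0.042442245.
Var(ȳ_srs) = (1 − 4138/41335)·72.78/4138 = 0.015827471.
deff = 0.042442245 / 0.015827471 = 2.6816.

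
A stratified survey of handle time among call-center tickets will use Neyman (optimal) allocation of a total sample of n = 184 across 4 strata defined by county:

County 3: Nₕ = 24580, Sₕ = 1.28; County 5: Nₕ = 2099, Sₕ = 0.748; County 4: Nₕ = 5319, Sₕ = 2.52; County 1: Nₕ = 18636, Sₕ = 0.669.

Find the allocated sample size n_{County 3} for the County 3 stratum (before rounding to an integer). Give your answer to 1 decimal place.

98.3

Neyman allocation: nₕ = n·NₕSₕ / Σⱼ NⱼSⱼ.
Σ NⱼSⱼ = 24580·1.28 + 2099·0.748 + 5319·2.52 + 18636·0.669 = 58903.816.
n_{County 3} = 184·24580·1.28 / 58903.816 = 98.3.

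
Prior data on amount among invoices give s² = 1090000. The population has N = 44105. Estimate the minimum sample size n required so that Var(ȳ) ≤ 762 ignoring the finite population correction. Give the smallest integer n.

1431

Without fpc, n₀ = s²/D = 1090000/762 = 1430.4462.
Rounding up, n = 1431.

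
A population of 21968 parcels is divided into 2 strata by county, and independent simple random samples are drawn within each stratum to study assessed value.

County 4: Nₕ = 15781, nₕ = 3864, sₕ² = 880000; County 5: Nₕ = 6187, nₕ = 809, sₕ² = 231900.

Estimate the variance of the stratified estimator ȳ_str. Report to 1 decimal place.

108.5

Var(ȳ_str) = Σₕ Wₕ²(1 − fₕ)sₕ²/nₕ with Wₕ = Nₕ/N, N = 21968.
County 4: Wₕ = 0.71836307; term = 0.71836307²·(1 − 0.24485140)·880000/3864 = 88.749512.
County 5: Wₕ = 0.28163693; term = 0.28163693²·(1 − 0.13075804)·231900/809 = 19.763875.
Sum = 108.51339.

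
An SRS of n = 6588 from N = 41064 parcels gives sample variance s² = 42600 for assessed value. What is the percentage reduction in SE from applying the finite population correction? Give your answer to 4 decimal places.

8.3721

f = n/N = 6588/41064 = 0.16043250.
SE_no-fpc = √(s²/n) = 2.5428925; SE_fpc = √((1−f)s²/n) = 2.3299994.
Ratio = √(1−f) = 0.91627916. Reduction = 100·(1 − 0.91627916) = 8.3721%.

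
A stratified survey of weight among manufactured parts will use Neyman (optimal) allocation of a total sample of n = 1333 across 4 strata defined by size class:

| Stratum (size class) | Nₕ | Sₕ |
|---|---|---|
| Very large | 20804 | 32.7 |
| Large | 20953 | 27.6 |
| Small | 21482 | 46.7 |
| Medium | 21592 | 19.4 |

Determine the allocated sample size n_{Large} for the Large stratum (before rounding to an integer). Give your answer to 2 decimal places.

287.57

Neyman allocation: nₕ = n·NₕSₕ / Σⱼ NⱼSⱼ.
Σ NⱼSⱼ = 20804·32.7 + 20953·27.6 + 21482·46.7 + 21592·19.4 = 2.6806878 × 10^6.
n_{Large} = 1333·20953·27.6 / (2.6806878 × 10^6) = 287.57.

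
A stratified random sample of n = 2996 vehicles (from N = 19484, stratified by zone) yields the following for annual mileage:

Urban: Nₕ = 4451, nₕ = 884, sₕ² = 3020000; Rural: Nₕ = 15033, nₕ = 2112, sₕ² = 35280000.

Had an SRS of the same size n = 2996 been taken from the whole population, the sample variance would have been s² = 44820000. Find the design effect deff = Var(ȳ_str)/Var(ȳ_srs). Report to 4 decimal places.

Var(ȳ_str) = Σ Wₕ²(1−fₕ)sₕ²/nₕ with Wₕ = Nₕ/19484:
  Urban: (4451/19484)²·(1−884/4451)·3020000/884 = 142.87595
  Rural: (15033/19484)²·(1−2112/15033)·35280000/2112 = 8547.1279
  → Var(ȳ_str) = 8690.0039.
Var(ȳ_srs) = (1 − 2996/19484)·44820000/2996 = 12659.598.
deff = 8690.0039 / 12659.598 = 0.6864.

0.6864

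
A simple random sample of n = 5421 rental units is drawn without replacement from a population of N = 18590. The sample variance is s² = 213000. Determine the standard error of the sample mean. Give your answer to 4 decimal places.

5.2758

Under SRS without replacement, Var(ȳ) = (1 − f)·s²/n with f = n/N = 5421/18590 = 0.29160839.
Var(ȳ) = (1 − 0.29160839)·213000/5421 = 0.70839161·39.291644 = 27.833871.
SE(ȳ) = √(27.833871) = 5.2758.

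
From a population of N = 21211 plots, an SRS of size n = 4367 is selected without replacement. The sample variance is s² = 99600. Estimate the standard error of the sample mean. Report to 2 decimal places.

4.26

Under SRS without replacement, Var(ȳ) = (1 − f)·s²/n with f = n/N = 4367/21211 = 0.20588374.
Var(ȳ) = (1 − 0.20588374)·99600/4367 = 0.79411626·22.807419 = 18.111743.
SE(ȳ) = √(18.111743) = 4.26.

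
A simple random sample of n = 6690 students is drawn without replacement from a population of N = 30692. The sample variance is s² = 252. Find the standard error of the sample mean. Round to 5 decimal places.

0.17163

Under SRS without replacement, Var(ȳ) = (1 − f)·s²/n with f = n/N = 6690/30692 = 0.21797211.
Var(ȳ) = (1 − 0.21797211)·252/6690 = 0.78202789·0.037668161 = 0.029457553.
SE(ȳ) = √(0.029457553) = 0.17163.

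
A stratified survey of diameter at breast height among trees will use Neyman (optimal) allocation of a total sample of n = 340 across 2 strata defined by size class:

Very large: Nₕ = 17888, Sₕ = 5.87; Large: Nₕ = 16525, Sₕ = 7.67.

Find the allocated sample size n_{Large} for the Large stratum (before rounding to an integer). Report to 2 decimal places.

185.95

Neyman allocation: nₕ = n·NₕSₕ / Σⱼ NⱼSⱼ.
Σ NⱼSⱼ = 17888·5.87 + 16525·7.67 = 231749.31.
n_{Large} = 340·16525·7.67 / 231749.31 = 185.95.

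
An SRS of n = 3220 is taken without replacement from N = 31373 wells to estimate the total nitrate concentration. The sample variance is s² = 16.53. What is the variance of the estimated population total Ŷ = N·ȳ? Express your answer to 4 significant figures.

4.534 × 10^6

Var(Ŷ) = N²·Var(ȳ) = N²·(1 − n/N)·s²/n.
f = 3220/31373 = 0.10263602; Var(ȳ) = 0.89736398·16.53/3220 = 0.0046066542.
Var(Ŷ) = 31373² · 0.0046066542 = 4.5341691 × 10^6.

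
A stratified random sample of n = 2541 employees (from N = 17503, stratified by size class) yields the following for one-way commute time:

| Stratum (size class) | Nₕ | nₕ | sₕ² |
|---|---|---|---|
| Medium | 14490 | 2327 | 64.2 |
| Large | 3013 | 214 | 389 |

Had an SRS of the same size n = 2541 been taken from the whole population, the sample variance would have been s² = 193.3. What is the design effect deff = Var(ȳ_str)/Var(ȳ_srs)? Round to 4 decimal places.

Var(ȳ_str) = Σ Wₕ²(1−fₕ)sₕ²/nₕ with Wₕ = Nₕ/17503:
  Medium: (14490/17503)²·(1−2327/14490)·64.2/2327 = 0.015871675
  Large: (3013/17503)²·(1−214/3013)·389/214 = 0.05003949
  → Var(ȳ_str) = 0.065911165.
Var(ȳ_srs) = (1 − 2541/17503)·193.3/2541 = 0.065028591.
deff = 0.065911165 / 0.065028591 = 1.0136.

1.0136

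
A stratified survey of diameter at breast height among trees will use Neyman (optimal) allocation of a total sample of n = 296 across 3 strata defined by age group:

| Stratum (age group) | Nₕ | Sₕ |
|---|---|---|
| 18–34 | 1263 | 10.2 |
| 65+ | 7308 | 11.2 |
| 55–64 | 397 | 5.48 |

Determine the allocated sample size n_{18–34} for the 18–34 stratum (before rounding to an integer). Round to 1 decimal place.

39.3

Neyman allocation: nₕ = n·NₕSₕ / Σⱼ NⱼSⱼ.
Σ NⱼSⱼ = 1263·10.2 + 7308·11.2 + 397·5.48 = 96907.76.
n_{18–34} = 296·1263·10.2 / 96907.76 = 39.3.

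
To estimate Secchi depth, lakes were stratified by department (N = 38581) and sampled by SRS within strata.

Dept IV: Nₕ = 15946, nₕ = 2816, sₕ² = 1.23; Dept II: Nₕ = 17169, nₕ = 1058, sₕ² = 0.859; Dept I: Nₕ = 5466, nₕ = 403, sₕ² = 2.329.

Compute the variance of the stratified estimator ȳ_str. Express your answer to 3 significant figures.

3.20 × 10^-4

Var(ȳ_str) = Σₕ Wₕ²(1 − fₕ)sₕ²/nₕ with Wₕ = Nₕ/N, N = 38581.
Dept IV: Wₕ = 0.41331225; term = 0.41331225²·(1 − 0.17659601)·1.23/2816 = 6.1438696 × 10^-5.
Dept II: Wₕ = 0.44501179; term = 0.44501179²·(1 − 0.06162269)·0.859/1058 = 1.5087873 × 10^-4.
Dept I: Wₕ = 0.14167595; term = 0.14167595²·(1 − 0.07372850)·2.329/403 = 1.0744718 × 10^-4.
Sum = 3.1976461 × 10^-4.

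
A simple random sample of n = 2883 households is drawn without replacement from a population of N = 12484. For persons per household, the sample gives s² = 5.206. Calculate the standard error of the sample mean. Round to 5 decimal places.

Under SRS without replacement, Var(ȳ) = (1 − f)·s²/n with f = n/N = 2883/12484 = 0.23093560.
Var(ȳ) = (1 − 0.23093560)·5.206/2883 = 0.76906440·0.0018057579 = 0.0013887441.
SE(ȳ) = √(0.0013887441) = 0.03727.

0.03727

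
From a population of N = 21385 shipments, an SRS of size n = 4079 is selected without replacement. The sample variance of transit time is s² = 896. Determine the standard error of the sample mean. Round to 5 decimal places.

0.42162

Under SRS without replacement, Var(ȳ) = (1 − f)·s²/n with f = n/N = 4079/21385 = 0.19074117.
Var(ȳ) = (1 − 0.19074117)·896/4079 = 0.80925883·0.21966168 = 0.17776315.
SE(ȳ) = √(0.17776315) = 0.42162.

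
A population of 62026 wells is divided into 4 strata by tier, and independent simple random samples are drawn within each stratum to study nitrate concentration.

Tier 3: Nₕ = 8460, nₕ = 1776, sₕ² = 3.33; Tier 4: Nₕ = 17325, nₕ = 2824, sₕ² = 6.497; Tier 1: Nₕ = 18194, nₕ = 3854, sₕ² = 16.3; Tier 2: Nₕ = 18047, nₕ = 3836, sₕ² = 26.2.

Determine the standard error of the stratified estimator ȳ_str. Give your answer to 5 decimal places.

0.03033

Var(ȳ_str) = Σₕ Wₕ²(1 − fₕ)sₕ²/nₕ with Wₕ = Nₕ/N, N = 62026.
Tier 3: Wₕ = 0.13639442; term = 0.13639442²·(1 − 0.20992908)·3.33/1776 = 2.7558814 × 10^-5.
Tier 4: Wₕ = 0.27931835; term = 0.27931835²·(1 − 0.16300144)·6.497/2824 = 1.5023524 × 10^-4.
Tier 1: Wₕ = 0.29332860; term = 0.29332860²·(1 − 0.21182808)·16.3/3854 = 2.8681753 × 10^-4.
Tier 2: Wₕ = 0.29095863; term = 0.29095863²·(1 − 0.21255610)·26.2/3836 = 4.553075 × 10^-4.
Sum = 9.1991908 × 10^-4.
SE = √(9.1991908 × 10^-4) = 0.03033.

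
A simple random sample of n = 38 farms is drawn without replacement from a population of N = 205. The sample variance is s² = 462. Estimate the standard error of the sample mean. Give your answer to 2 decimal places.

3.15

Under SRS without replacement, Var(ȳ) = (1 − f)·s²/n with f = n/N = 38/205 = 0.18536585.
Var(ȳ) = (1 − 0.18536585)·462/38 = 0.81463415·12.157895 = 9.9042362.
SE(ȳ) = √(9.9042362) = 3.15.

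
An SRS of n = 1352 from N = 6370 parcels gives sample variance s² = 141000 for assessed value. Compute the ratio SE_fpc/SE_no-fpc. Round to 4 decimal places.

0.8876

f = n/N = 1352/6370 = 0.21224490.
SE_no-fpc = √(s²/n) = 10.212245; SE_fpc = √((1−f)s²/n) = 9.0639358.
Ratio = √(1−f) = 0.88755569.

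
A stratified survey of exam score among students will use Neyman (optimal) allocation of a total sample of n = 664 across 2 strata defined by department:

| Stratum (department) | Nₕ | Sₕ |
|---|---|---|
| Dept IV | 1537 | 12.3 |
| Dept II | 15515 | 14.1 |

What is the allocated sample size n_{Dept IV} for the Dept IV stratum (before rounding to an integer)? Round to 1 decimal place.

52.8

Neyman allocation: nₕ = n·NₕSₕ / Σⱼ NⱼSⱼ.
Σ NⱼSⱼ = 1537·12.3 + 15515·14.1 = 237666.6.
n_{Dept IV} = 664·1537·12.3 / 237666.6 = 52.8.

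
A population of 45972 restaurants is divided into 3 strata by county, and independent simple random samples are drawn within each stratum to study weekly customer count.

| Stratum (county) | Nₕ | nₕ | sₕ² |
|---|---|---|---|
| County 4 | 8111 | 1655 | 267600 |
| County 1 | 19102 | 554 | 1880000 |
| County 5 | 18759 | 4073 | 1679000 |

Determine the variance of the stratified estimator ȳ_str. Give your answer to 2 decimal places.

Var(ȳ_str) = Σₕ Wₕ²(1 − fₕ)sₕ²/nₕ with Wₕ = Nₕ/N, N = 45972.
County 4: Wₕ = 0.17643348; term = 0.17643348²·(1 − 0.20404389)·267600/1655 = 4.006261.
County 1: Wₕ = 0.41551379; term = 0.41551379²·(1 − 0.02900220)·1880000/554 = 568.90168.
County 5: Wₕ = 0.40805273; term = 0.40805273²·(1 − 0.21712245)·1679000/4073 = 53.735674.
Sum = 626.64362.

626.64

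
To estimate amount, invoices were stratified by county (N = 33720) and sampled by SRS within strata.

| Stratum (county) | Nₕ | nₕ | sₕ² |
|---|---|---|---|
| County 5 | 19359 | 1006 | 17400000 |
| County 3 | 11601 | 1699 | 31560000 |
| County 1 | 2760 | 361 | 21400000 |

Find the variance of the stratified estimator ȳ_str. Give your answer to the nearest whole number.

7626

Var(ȳ_str) = Σₕ Wₕ²(1 − fₕ)sₕ²/nₕ with Wₕ = Nₕ/N, N = 33720.
County 5: Wₕ = 0.57411032; term = 0.57411032²·(1 − 0.05196549)·17400000/1006 = 5404.6319.
County 3: Wₕ = 0.34403915; term = 0.34403915²·(1 − 0.14645289)·31560000/1699 = 1876.6653.
County 1: Wₕ = 0.08185053; term = 0.08185053²·(1 − 0.13079710)·21400000/361 = 345.19999.
Sum = 7626.4972.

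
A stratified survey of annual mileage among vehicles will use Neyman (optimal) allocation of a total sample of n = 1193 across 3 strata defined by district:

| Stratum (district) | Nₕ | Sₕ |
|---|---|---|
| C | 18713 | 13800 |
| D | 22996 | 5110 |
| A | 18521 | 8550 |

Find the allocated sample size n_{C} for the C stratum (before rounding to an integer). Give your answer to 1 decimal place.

Neyman allocation: nₕ = n·NₕSₕ / Σⱼ NⱼSⱼ.
Σ NⱼSⱼ = 18713·13800 + 22996·5110 + 18521·8550 = 5.3410351 × 10^8.
n_{C} = 1193·18713·13800 / (5.3410351 × 10^8) = 576.8.

576.8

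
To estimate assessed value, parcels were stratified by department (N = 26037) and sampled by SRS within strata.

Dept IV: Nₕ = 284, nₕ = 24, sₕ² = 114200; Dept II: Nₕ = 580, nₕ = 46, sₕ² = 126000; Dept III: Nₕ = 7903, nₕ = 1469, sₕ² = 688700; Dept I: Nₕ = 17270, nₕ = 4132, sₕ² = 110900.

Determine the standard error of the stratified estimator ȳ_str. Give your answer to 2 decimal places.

6.78

Var(ȳ_str) = Σₕ Wₕ²(1 − fₕ)sₕ²/nₕ with Wₕ = Nₕ/N, N = 26037.
Dept IV: Wₕ = 0.01090755; term = 0.01090755²·(1 − 0.08450704)·114200/24 = 0.51828026.
Dept II: Wₕ = 0.02227599; term = 0.02227599²·(1 − 0.07931034)·126000/46 = 1.2514113.
Dept III: Wₕ = 0.30352959; term = 0.30352959²·(1 − 0.18587878)·688700/1469 = 35.164095.
Dept I: Wₕ = 0.66328686; term = 0.66328686²·(1 − 0.23925883)·110900/4132 = 8.9827837.
Sum = 45.91657.
SE = √(45.91657) = 6.78.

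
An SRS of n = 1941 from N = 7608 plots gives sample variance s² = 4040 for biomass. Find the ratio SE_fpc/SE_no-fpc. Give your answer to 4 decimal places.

0.8631

f = n/N = 1941/7608 = 0.25512618.
SE_no-fpc = √(s²/n) = 1.4427063; SE_fpc = √((1−f)s²/n) = 1.2451431.
Ratio = √(1−f) = 0.86306073.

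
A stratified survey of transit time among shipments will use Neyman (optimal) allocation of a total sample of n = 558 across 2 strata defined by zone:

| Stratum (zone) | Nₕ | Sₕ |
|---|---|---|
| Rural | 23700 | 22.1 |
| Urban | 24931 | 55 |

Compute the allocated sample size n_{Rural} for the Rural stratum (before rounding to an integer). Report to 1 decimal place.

Neyman allocation: nₕ = n·NₕSₕ / Σⱼ NⱼSⱼ.
Σ NⱼSⱼ = 23700·22.1 + 24931·55 = 1.894975 × 10^6.
n_{Rural} = 558·23700·22.1 / (1.894975 × 10^6) = 154.2.

154.2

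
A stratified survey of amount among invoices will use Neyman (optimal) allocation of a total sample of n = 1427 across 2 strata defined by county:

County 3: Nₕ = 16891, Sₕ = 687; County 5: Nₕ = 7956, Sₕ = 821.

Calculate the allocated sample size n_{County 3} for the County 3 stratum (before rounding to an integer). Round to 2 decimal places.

Neyman allocation: nₕ = n·NₕSₕ / Σⱼ NⱼSⱼ.
Σ NⱼSⱼ = 16891·687 + 7956·821 = 1.8135993 × 10^7.
n_{County 3} = 1427·16891·687 / (1.8135993 × 10^7) = 913.05.

913.05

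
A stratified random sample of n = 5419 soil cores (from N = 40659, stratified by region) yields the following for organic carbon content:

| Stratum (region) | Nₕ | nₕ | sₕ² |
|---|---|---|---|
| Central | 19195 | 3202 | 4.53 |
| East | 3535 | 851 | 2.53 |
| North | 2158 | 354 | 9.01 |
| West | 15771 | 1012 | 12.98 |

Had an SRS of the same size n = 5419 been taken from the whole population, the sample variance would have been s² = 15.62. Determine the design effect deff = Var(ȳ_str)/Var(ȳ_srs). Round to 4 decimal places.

0.8588

Var(ȳ_str) = Σ Wₕ²(1−fₕ)sₕ²/nₕ with Wₕ = Nₕ/40659:
  Central: (19195/40659)²·(1−3202/19195)·4.53/3202 = 2.6271299 × 10^-4
  East: (3535/40659)²·(1−851/3535)·2.53/851 = 1.7062769 × 10^-5
  North: (2158/40659)²·(1−354/2158)·9.01/354 = 5.9937154 × 10^-5
  West: (15771/40659)²·(1−1012/15771)·12.98/1012 = 0.0018059136
  → Var(ȳ_str) = 0.0021456265.
Var(ȳ_srs) = (1 − 5419/40659)·15.62/5419 = 0.0024982799.
deff = 0.0021456265 / 0.0024982799 = 0.8588.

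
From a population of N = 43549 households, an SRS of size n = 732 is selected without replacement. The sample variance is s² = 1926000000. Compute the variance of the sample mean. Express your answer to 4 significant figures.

Under SRS without replacement, Var(ȳ) = (1 − f)·s²/n with f = n/N = 732/43549 = 0.01680865.
Var(ȳ) = (1 − 0.01680865)·1926000000/732 = 0.98319135·2.6311475 × 10^6 = 2.5869215 × 10^6.

2.587 × 10^6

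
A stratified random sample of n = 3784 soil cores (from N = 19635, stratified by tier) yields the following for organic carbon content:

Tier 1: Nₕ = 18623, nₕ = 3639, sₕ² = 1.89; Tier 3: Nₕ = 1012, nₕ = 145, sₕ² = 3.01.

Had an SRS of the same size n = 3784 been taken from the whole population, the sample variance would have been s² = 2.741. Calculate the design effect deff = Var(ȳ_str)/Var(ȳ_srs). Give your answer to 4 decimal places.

Var(ȳ_str) = Σ Wₕ²(1−fₕ)sₕ²/nₕ with Wₕ = Nₕ/19635:
  Tier 1: (18623/19635)²·(1−3639/18623)·1.89/3639 = 3.7591992 × 10^-4
  Tier 3: (1012/19635)²·(1−145/1012)·3.01/145 = 4.7242872 × 10^-5
  → Var(ȳ_str) = 4.2316279 × 10^-4.
Var(ȳ_srs) = (1 − 3784/19635)·2.741/3784 = 5.8476809 × 10^-4.
deff = (4.2316279 × 10^-4) / (5.8476809 × 10^-4) = 0.7236.

0.7236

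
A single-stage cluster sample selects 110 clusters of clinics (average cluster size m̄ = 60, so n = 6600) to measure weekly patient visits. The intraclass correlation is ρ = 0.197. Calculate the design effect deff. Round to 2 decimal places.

12.62

deff = 1 + (60 − 1)·0.197 = 1 + 11.623 = 12.623.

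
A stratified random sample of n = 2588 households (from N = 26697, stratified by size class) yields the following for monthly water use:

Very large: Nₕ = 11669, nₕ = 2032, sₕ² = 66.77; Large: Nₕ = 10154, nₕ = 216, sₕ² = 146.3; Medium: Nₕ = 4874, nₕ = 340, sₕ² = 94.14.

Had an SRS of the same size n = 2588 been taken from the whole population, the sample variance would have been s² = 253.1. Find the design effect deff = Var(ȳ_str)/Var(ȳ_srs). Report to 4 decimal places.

Var(ȳ_str) = Σ Wₕ²(1−fₕ)sₕ²/nₕ with Wₕ = Nₕ/26697:
  Very large: (11669/26697)²·(1−2032/11669)·66.77/2032 = 0.0051845164
  Large: (10154/26697)²·(1−216/10154)·146.3/216 = 0.09589629
  Medium: (4874/26697)²·(1−340/4874)·94.14/340 = 0.0085849426
  → Var(ȳ_str) = 0.10966575.
Var(ȳ_srs) = (1 − 2588/26697)·253.1/2588 = 0.088317061.
deff = 0.10966575 / 0.088317061 = 1.2417.

1.2417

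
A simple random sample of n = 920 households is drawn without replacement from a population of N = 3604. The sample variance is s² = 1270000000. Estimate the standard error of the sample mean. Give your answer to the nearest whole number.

Under SRS without replacement, Var(ȳ) = (1 − f)·s²/n with f = n/N = 920/3604 = 0.25527192.
Var(ȳ) = (1 − 0.25527192)·1270000000/920 = 0.74472808·1.3804348 × 10^6 = 1.0280485 × 10^6.
SE(ȳ) = √(1.0280485 × 10^6) = 1014.

1014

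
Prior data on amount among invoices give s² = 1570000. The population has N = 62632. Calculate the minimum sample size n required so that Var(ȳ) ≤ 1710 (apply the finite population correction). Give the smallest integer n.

Without fpc, n₀ = s²/D = 1570000/1710 = 918.1287.
With fpc, (1 − n/N)·s²/n ≤ D requires n ≥ n₀/(1 + n₀/N) = 918.1287/(1 + 918.1287/62632) = 904.8642.
Rounding up, n = 905.

905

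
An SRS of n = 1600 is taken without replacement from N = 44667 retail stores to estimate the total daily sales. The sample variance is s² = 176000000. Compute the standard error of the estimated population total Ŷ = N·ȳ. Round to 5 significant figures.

Var(Ŷ) = N²·Var(ȳ) = N²·(1 − n/N)·s²/n.
f = 1600/44667 = 0.03582063; Var(ȳ) = 0.96417937·176000000/1600 = 106059.73.
Var(Ŷ) = 44667² · 106059.73 = 2.116041 × 10^14.
SE(Ŷ) = √(2.116041 × 10^14) = 1.4547 × 10^7.

1.4547 × 10^7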